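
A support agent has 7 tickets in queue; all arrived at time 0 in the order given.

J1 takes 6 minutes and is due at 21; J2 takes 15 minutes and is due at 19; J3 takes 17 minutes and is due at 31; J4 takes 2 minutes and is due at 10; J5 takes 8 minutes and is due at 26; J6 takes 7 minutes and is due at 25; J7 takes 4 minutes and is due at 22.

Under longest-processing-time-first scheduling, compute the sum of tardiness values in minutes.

165

LPT (decreasing processing time): J3 J2 J5 J6 J1 J7 J4.
J3: 0→17, due 31, tardiness 0
J2: 17→32, due 19, tardiness 13
J5: 32→40, due 26, tardiness 14
J6: 40→47, due 25, tardiness 22
J1: 47→53, due 21, tardiness 32
J7: 53→57, due 22, tardiness 35
J4: 57→59, due 10, tardiness 49
Sum = 0+13+14+22+32+35+49 = 165.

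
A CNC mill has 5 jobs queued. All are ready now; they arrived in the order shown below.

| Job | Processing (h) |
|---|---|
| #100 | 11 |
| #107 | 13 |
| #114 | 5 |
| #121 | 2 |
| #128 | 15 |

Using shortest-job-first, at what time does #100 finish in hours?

SPT (increasing processing time): #121 #114 #100 #107 #128.
#121: 0→2
#114: 2→7
#100: 7→18

18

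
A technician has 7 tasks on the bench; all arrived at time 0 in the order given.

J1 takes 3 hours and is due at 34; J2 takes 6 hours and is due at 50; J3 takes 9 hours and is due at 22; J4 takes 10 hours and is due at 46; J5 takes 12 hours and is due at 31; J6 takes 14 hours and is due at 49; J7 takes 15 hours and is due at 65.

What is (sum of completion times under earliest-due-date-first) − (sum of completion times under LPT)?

-72

EDD (increasing due date): J3 J5 J1 J4 J6 J2 J7.
J3: 0→9
J5: 9→21
J1: 21→24
J4: 24→34
J6: 34→48
J2: 48→54
J7: 54→69
Sum = 9+21+24+34+48+54+69 = 259.
LPT (decreasing processing time): J7 J6 J5 J4 J3 J2 J1.
J7: 0→15
J6: 15→29
J5: 29→41
J4: 41→51
J3: 51→60
J2: 60→66
J1: 66→69
Sum = 15+29+41+51+60+66+69 = 331.
Difference = 259 − 331 = -72.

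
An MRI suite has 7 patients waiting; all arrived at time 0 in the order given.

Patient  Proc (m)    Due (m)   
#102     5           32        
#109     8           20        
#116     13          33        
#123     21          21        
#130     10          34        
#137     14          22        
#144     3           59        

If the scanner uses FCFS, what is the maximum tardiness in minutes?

FIFO (arrival order): #102 #109 #116 #123 #130 #137 #144.
#102: 0→5, due 32, tardiness 0
#109: 5→13, due 20, tardiness 0
#116: 13→26, due 33, tardiness 0
#123: 26→47, due 21, tardiness 26
#130: 47→57, due 34, tardiness 23
#137: 57→71, due 22, tardiness 49
#144: 71→74, due 59, tardiness 15
Maximum = 49.

49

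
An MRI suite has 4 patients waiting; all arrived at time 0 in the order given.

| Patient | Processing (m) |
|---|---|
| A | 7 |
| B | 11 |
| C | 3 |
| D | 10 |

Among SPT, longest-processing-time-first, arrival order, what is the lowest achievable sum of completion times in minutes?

SPT (increasing processing time): C A D B.
C: 0→3
A: 3→10
D: 10→20
B: 20→31
Sum = 3+10+20+31 = 64.
LPT (decreasing processing time): B D A C.
B: 0→11
D: 11→21
A: 21→28
C: 28→31
Sum = 11+21+28+31 = 91.
FIFO (arrival order): A B C D.
A: 0→7
B: 7→18
C: 18→21
D: 21→31
Sum = 7+18+21+31 = 77.
SPT 64, LPT 91, FIFO 77 → minimum 64.

64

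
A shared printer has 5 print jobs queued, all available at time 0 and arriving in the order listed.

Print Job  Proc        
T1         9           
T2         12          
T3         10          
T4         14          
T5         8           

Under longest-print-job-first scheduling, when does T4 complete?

LPT (decreasing processing time): T4 T2 T3 T1 T5.
T4: 0→14

14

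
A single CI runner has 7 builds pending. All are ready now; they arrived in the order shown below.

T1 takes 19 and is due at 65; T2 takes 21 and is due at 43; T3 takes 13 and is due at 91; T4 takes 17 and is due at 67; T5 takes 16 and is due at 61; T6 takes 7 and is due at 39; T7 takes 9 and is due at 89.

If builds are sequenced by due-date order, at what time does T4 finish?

80

EDD (increasing due date): T6 T2 T5 T1 T4 T7 T3.
T6: 0→7
T2: 7→28
T5: 28→44
T1: 44→63
T4: 63→80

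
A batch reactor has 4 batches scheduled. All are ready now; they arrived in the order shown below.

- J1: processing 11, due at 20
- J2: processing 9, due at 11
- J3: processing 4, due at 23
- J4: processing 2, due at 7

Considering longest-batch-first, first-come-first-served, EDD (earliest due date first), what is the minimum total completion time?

LPT (decreasing processing time): J1 J2 J3 J4.
J1: 0→11
J2: 11→20
J3: 20→24
J4: 24→26
Sum = 11+20+24+26 = 81.
FIFO (arrival order): J1 J2 J3 J4.
J1: 0→11
J2: 11→20
J3: 20→24
J4: 24→26
Sum = 11+20+24+26 = 81.
EDD (increasing due date): J4 J2 J1 J3.
J4: 0→2
J2: 2→11
J1: 11→22
J3: 22→26
Sum = 2+11+22+26 = 61.
LPT 81, FIFO 81, EDD 61 → minimum 61.

61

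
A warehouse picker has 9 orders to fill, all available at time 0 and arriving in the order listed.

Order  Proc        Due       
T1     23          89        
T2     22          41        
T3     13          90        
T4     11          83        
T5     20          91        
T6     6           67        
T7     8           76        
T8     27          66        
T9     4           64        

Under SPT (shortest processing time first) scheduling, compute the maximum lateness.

68

SPT (increasing processing time): T9 T6 T7 T4 T3 T5 T2 T1 T8.
T9: 0→4, due 64, lateness -60
T6: 4→10, due 67, lateness -57
T7: 10→18, due 76, lateness -58
T4: 18→29, due 83, lateness -54
T3: 29→42, due 90, lateness -48
T5: 42→62, due 91, lateness -29
T2: 62→84, due 41, lateness 43
T1: 84→107, due 89, lateness 18
T8: 107→134, due 66, lateness 68
Maximum = 68.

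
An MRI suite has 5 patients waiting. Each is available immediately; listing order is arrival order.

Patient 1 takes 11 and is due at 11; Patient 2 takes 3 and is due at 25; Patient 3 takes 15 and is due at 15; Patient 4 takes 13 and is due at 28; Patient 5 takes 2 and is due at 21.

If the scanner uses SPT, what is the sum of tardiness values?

35

SPT (increasing processing time): Patient 5 Patient 2 Patient 1 Patient 4 Patient 3.
Patient 5: 0→2, due 21, tardiness 0
Patient 2: 2→5, due 25, tardiness 0
Patient 1: 5→16, due 11, tardiness 5
Patient 4: 16→29, due 28, tardiness 1
Patient 3: 29→44, due 15, tardiness 29
Sum = 0+0+5+1+29 = 35.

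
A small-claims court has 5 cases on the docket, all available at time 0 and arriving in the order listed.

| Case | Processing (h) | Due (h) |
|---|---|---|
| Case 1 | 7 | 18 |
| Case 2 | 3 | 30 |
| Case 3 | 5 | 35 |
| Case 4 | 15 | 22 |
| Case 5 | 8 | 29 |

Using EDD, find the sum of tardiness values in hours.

EDD (increasing due date): Case 1 Case 4 Case 5 Case 2 Case 3.
Case 1: 0→7, due 18, tardiness 0
Case 4: 7→22, due 22, tardiness 0
Case 5: 22→30, due 29, tardiness 1
Case 2: 30→33, due 30, tardiness 3
Case 3: 33→38, due 35, tardiness 3
Sum = 0+0+1+3+3 = 7.

7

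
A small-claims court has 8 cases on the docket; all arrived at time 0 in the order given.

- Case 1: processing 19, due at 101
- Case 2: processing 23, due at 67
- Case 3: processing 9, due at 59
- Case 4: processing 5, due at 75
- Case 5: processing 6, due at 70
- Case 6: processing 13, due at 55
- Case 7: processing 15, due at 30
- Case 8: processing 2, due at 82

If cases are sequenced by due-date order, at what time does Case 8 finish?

EDD (increasing due date): Case 7 Case 6 Case 3 Case 2 Case 5 Case 4 Case 8 Case 1.
Case 7: 0→15
Case 6: 15→28
Case 3: 28→37
Case 2: 37→60
Case 5: 60→66
Case 4: 66→71
Case 8: 71→73

73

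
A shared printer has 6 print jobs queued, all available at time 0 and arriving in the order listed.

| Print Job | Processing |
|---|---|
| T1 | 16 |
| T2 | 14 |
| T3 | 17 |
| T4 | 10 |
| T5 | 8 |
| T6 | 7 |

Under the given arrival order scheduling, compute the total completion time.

287

FIFO (arrival order): T1 T2 T3 T4 T5 T6.
T1: 0→16
T2: 16→30
T3: 30→47
T4: 47→57
T5: 57→65
T6: 65→72
Sum = 16+30+47+57+65+72 = 287.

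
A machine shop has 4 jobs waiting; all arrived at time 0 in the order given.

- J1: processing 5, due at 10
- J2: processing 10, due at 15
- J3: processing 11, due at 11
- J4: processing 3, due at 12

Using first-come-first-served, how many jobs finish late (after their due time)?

FIFO (arrival order): J1 J2 J3 J4.
J1: 0→5, due 10, tardiness 0
J2: 5→15, due 15, tardiness 0
J3: 15→26, due 11, tardiness 15
J4: 26→29, due 12, tardiness 17
Late jobs: 2.

2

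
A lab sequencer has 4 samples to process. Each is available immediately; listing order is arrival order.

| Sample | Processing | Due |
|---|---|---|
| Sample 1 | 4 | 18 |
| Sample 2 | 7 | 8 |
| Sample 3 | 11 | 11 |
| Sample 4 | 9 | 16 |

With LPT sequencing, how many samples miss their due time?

LPT (decreasing processing time): Sample 3 Sample 4 Sample 2 Sample 1.
Sample 3: 0→11, due 11, tardiness 0
Sample 4: 11→20, due 16, tardiness 4
Sample 2: 20→27, due 8, tardiness 19
Sample 1: 27→31, due 18, tardiness 13
Late samples: 3.

3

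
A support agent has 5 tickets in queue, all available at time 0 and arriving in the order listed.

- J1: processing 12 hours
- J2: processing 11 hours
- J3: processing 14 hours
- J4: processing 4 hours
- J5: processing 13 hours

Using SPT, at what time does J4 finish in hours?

SPT (increasing processing time): J4 J2 J1 J5 J3.
J4: 0→4

4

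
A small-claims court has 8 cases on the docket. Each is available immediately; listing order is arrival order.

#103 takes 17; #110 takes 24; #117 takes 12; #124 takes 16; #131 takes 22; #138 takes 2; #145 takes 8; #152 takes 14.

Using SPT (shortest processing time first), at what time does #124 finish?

52

SPT (increasing processing time): #138 #145 #117 #152 #124 #103 #131 #110.
#138: 0→2
#145: 2→10
#117: 10→22
#152: 22→36
#124: 36→52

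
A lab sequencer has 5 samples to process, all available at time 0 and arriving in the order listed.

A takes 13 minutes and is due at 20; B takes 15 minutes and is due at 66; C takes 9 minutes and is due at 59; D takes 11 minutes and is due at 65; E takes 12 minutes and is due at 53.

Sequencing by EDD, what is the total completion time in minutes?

EDD (increasing due date): A E C D B.
A: 0→13
E: 13→25
C: 25→34
D: 34→45
B: 45→60
Sum = 13+25+34+45+60 = 177.

177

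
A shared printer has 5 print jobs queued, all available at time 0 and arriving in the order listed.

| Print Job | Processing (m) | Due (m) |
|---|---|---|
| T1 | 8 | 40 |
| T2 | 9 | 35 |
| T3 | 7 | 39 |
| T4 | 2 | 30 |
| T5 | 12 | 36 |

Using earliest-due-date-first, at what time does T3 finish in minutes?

EDD (increasing due date): T4 T2 T5 T3 T1.
T4: 0→2
T2: 2→11
T5: 11→23
T3: 23→30

30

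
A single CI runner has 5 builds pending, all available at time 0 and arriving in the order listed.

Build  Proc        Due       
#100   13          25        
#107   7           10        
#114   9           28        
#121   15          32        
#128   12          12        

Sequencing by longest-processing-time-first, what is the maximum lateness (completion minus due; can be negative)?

46

LPT (decreasing processing time): #121 #100 #128 #114 #107.
#121: 0→15, due 32, lateness -17
#100: 15→28, due 25, lateness 3
#128: 28→40, due 12, lateness 28
#114: 40→49, due 28, lateness 21
#107: 49→56, due 10, lateness 46
Maximum = 46.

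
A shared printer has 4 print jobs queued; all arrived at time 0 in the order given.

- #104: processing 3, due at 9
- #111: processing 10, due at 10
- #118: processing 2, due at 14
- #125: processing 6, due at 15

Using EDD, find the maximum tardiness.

6

EDD (increasing due date): #104 #111 #118 #125.
#104: 0→3, due 9, tardiness 0
#111: 3→13, due 10, tardiness 3
#118: 13→15, due 14, tardiness 1
#125: 15→21, due 15, tardiness 6
Maximum = 6.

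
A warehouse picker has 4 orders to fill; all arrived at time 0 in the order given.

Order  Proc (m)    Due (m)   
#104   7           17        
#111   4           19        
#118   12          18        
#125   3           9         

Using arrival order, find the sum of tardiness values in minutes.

22

FIFO (arrival order): #104 #111 #118 #125.
#104: 0→7, due 17, tardiness 0
#111: 7→11, due 19, tardiness 0
#118: 11→23, due 18, tardiness 5
#125: 23→26, due 9, tardiness 17
Sum = 0+0+5+17 = 22.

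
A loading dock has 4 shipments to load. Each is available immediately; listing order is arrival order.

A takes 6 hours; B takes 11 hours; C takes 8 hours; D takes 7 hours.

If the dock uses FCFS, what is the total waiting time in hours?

FIFO (arrival order): A B C D.
A: waits 0, runs 0→6
B: waits 6, runs 6→17
C: waits 17, runs 17→25
D: waits 25, runs 25→32
Sum = 0+6+17+25 = 48.

48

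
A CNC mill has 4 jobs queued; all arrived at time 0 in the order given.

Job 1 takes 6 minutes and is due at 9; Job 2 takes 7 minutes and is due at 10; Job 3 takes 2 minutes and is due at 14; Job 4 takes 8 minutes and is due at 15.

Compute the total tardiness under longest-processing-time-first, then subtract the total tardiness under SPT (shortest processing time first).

LPT (decreasing processing time): Job 4 Job 2 Job 1 Job 3.
Job 4: 0→8, due 15, tardiness 0
Job 2: 8→15, due 10, tardiness 5
Job 1: 15→21, due 9, tardiness 12
Job 3: 21→23, due 14, tardiness 9
Sum = 0+5+12+9 = 26.
SPT (increasing processing time): Job 3 Job 1 Job 2 Job 4.
Job 3: 0→2, due 14, tardiness 0
Job 1: 2→8, due 9, tardiness 0
Job 2: 8→15, due 10, tardiness 5
Job 4: 15→23, due 15, tardiness 8
Sum = 0+0+5+8 = 13.
Difference = 26 − 13 = 13.

13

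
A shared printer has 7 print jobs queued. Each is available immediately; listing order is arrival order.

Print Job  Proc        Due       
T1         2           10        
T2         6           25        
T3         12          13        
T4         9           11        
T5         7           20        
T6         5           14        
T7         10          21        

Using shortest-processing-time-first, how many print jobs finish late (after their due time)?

SPT (increasing processing time): T1 T6 T2 T5 T4 T7 T3.
T1: 0→2, due 10, tardiness 0
T6: 2→7, due 14, tardiness 0
T2: 7→13, due 25, tardiness 0
T5: 13→20, due 20, tardiness 0
T4: 20→29, due 11, tardiness 18
T7: 29→39, due 21, tardiness 18
T3: 39→51, due 13, tardiness 38
Late print jobs: 3.

3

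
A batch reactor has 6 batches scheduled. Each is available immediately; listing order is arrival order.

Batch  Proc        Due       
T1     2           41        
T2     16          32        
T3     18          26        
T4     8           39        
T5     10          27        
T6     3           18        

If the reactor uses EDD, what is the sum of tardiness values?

51

EDD (increasing due date): T6 T3 T5 T2 T4 T1.
T6: 0→3, due 18, tardiness 0
T3: 3→21, due 26, tardiness 0
T5: 21→31, due 27, tardiness 4
T2: 31→47, due 32, tardiness 15
T4: 47→55, due 39, tardiness 16
T1: 55→57, due 41, tardiness 16
Sum = 0+0+4+15+16+16 = 51.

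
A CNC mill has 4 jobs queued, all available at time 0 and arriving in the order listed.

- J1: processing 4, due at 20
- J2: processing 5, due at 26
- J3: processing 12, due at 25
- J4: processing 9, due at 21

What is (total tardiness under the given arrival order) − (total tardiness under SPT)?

4

FIFO (arrival order): J1 J2 J3 J4.
J1: 0→4, due 20, tardiness 0
J2: 4→9, due 26, tardiness 0
J3: 9→21, due 25, tardiness 0
J4: 21→30, due 21, tardiness 9
Sum = 0+0+0+9 = 9.
SPT (increasing processing time): J1 J2 J4 J3.
J1: 0→4, due 20, tardiness 0
J2: 4→9, due 26, tardiness 0
J4: 9→18, due 21, tardiness 0
J3: 18→30, due 25, tardiness 5
Sum = 0+0+0+5 = 5.
Difference = 9 − 5 = 4.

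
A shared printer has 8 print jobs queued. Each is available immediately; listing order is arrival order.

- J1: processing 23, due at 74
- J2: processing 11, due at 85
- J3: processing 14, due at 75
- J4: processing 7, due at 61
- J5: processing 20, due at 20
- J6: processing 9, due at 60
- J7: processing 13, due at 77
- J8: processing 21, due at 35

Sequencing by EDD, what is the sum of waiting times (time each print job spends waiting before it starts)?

449

EDD (increasing due date): J5 J8 J6 J4 J1 J3 J7 J2.
J5: waits 0, runs 0→20
J8: waits 20, runs 20→41
J6: waits 41, runs 41→50
J4: waits 50, runs 50→57
J1: waits 57, runs 57→80
J3: waits 80, runs 80→94
J7: waits 94, runs 94→107
J2: waits 107, runs 107→118
Sum = 0+20+41+50+57+80+94+107 = 449.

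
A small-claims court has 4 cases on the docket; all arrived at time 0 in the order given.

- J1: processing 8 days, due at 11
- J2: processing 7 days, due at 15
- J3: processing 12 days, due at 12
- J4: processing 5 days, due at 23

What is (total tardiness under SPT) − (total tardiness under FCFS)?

5

SPT (increasing processing time): J4 J2 J1 J3.
J4: 0→5, due 23, tardiness 0
J2: 5→12, due 15, tardiness 0
J1: 12→20, due 11, tardiness 9
J3: 20→32, due 12, tardiness 20
Sum = 0+0+9+20 = 29.
FIFO (arrival order): J1 J2 J3 J4.
J1: 0→8, due 11, tardiness 0
J2: 8→15, due 15, tardiness 0
J3: 15→27, due 12, tardiness 15
J4: 27→32, due 23, tardiness 9
Sum = 0+0+15+9 = 24.
Difference = 29 − 24 = 5.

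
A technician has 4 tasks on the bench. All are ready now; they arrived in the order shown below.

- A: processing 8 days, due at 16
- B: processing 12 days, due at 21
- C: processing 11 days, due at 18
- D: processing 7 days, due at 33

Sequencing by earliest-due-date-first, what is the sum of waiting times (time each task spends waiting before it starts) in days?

58

EDD (increasing due date): A C B D.
A: waits 0, runs 0→8
C: waits 8, runs 8→19
B: waits 19, runs 19→31
D: waits 31, runs 31→38
Sum = 0+8+19+31 = 58.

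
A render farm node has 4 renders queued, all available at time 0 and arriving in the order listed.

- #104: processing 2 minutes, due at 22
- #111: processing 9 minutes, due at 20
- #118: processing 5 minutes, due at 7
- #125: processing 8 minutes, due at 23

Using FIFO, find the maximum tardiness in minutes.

9

FIFO (arrival order): #104 #111 #118 #125.
#104: 0→2, due 22, tardiness 0
#111: 2→11, due 20, tardiness 0
#118: 11→16, due 7, tardiness 9
#125: 16→24, due 23, tardiness 1
Maximum = 9.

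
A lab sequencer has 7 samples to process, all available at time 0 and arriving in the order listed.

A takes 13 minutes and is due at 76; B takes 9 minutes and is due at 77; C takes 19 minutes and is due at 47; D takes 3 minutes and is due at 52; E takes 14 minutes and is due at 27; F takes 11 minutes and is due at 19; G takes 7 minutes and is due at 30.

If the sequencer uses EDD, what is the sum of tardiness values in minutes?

8

EDD (increasing due date): F E G C D A B.
F: 0→11, due 19, tardiness 0
E: 11→25, due 27, tardiness 0
G: 25→32, due 30, tardiness 2
C: 32→51, due 47, tardiness 4
D: 51→54, due 52, tardiness 2
A: 54→67, due 76, tardiness 0
B: 67→76, due 77, tardiness 0
Sum = 0+0+2+4+2+0+0 = 8.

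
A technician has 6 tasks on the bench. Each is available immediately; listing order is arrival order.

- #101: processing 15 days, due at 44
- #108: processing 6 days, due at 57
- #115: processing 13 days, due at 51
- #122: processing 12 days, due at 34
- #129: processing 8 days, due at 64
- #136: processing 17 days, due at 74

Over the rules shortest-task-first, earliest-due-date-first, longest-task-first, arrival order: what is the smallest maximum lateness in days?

-3

SPT (increasing processing time): #108 #129 #122 #115 #101 #136.
#108: 0→6, due 57, lateness -51
#129: 6→14, due 64, lateness -50
#122: 14→26, due 34, lateness -8
#115: 26→39, due 51, lateness -12
#101: 39→54, due 44, lateness 10
#136: 54→71, due 74, lateness -3
Maximum = 10.
EDD (increasing due date): #122 #101 #115 #108 #129 #136.
#122: 0→12, due 34, lateness -22
#101: 12→27, due 44, lateness -17
#115: 27→40, due 51, lateness -11
#108: 40→46, due 57, lateness -11
#129: 46→54, due 64, lateness -10
#136: 54→71, due 74, lateness -3
Maximum = -3.
LPT (decreasing processing time): #136 #101 #115 #122 #129 #108.
#136: 0→17, due 74, lateness -57
#101: 17→32, due 44, lateness -12
#115: 32→45, due 51, lateness -6
#122: 45→57, due 34, lateness 23
#129: 57→65, due 64, lateness 1
#108: 65→71, due 57, lateness 14
Maximum = 23.
FIFO (arrival order): #101 #108 #115 #122 #129 #136.
#101: 0→15, due 44, lateness -29
#108: 15→21, due 57, lateness -36
#115: 21→34, due 51, lateness -17
#122: 34→46, due 34, lateness 12
#129: 46→54, due 64, lateness -10
#136: 54→71, due 74, lateness -3
Maximum = 12.
SPT 10, EDD -3, LPT 23, FIFO 12 → minimum -3.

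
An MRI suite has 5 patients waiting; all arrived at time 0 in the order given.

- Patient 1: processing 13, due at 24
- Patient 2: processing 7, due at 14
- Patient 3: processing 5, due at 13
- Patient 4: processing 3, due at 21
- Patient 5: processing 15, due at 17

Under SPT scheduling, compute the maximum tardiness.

26

SPT (increasing processing time): Patient 4 Patient 3 Patient 2 Patient 1 Patient 5.
Patient 4: 0→3, due 21, tardiness 0
Patient 3: 3→8, due 13, tardiness 0
Patient 2: 8→15, due 14, tardiness 1
Patient 1: 15→28, due 24, tardiness 4
Patient 5: 28→43, due 17, tardiness 26
Maximum = 26.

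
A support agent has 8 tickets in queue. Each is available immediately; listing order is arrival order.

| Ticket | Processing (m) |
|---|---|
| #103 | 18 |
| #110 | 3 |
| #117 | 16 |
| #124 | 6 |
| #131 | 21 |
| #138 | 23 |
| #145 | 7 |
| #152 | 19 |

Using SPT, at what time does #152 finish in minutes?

SPT (increasing processing time): #110 #124 #145 #117 #103 #152 #131 #138.
#110: 0→3
#124: 3→9
#145: 9→16
#117: 16→32
#103: 32→50
#152: 50→69

69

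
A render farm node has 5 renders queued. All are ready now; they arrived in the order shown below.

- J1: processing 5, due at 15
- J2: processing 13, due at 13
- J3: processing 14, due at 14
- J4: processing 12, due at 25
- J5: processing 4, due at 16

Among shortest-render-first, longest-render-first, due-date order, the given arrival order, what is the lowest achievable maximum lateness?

23

SPT (increasing processing time): J5 J1 J4 J2 J3.
J5: 0→4, due 16, lateness -12
J1: 4→9, due 15, lateness -6
J4: 9→21, due 25, lateness -4
J2: 21→34, due 13, lateness 21
J3: 34→48, due 14, lateness 34
Maximum = 34.
LPT (decreasing processing time): J3 J2 J4 J1 J5.
J3: 0→14, due 14, lateness 0
J2: 14→27, due 13, lateness 14
J4: 27→39, due 25, lateness 14
J1: 39→44, due 15, lateness 29
J5: 44→48, due 16, lateness 32
Maximum = 32.
EDD (increasing due date): J2 J3 J1 J5 J4.
J2: 0→13, due 13, lateness 0
J3: 13→27, due 14, lateness 13
J1: 27→32, due 15, lateness 17
J5: 32→36, due 16, lateness 20
J4: 36→48, due 25, lateness 23
Maximum = 23.
FIFO (arrival order): J1 J2 J3 J4 J5.
J1: 0→5, due 15, lateness -10
J2: 5→18, due 13, lateness 5
J3: 18→32, due 14, lateness 18
J4: 32→44, due 25, lateness 19
J5: 44→48, due 16, lateness 32
Maximum = 32.
SPT 34, LPT 32, EDD 23, FIFO 32 → minimum 23.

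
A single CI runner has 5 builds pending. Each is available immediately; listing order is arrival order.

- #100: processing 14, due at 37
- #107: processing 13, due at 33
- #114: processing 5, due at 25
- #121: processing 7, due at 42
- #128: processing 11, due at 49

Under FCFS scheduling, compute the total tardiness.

8

FIFO (arrival order): #100 #107 #114 #121 #128.
#100: 0→14, due 37, tardiness 0
#107: 14→27, due 33, tardiness 0
#114: 27→32, due 25, tardiness 7
#121: 32→39, due 42, tardiness 0
#128: 39→50, due 49, tardiness 1
Sum = 0+0+7+0+1 = 8.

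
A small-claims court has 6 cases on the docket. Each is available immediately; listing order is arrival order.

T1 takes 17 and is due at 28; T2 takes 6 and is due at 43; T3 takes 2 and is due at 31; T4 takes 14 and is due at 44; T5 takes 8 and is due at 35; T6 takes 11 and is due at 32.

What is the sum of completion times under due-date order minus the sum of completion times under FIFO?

-3

EDD (increasing due date): T1 T3 T6 T5 T2 T4.
T1: 0→17
T3: 17→19
T6: 19→30
T5: 30→38
T2: 38→44
T4: 44→58
Sum = 17+19+30+38+44+58 = 206.
FIFO (arrival order): T1 T2 T3 T4 T5 T6.
T1: 0→17
T2: 17→23
T3: 23→25
T4: 25→39
T5: 39→47
T6: 47→58
Sum = 17+23+25+39+47+58 = 209.
Difference = 206 − 209 = -3.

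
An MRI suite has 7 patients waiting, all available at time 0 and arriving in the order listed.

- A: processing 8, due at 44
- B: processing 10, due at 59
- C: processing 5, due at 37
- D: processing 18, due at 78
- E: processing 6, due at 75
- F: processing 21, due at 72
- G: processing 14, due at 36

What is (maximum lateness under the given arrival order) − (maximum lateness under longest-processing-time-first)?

FIFO (arrival order): A B C D E F G.
A: 0→8, due 44, lateness -36
B: 8→18, due 59, lateness -41
C: 18→23, due 37, lateness -14
D: 23→41, due 78, lateness -37
E: 41→47, due 75, lateness -28
F: 47→68, due 72, lateness -4
G: 68→82, due 36, lateness 46
Maximum = 46.
LPT (decreasing processing time): F D G B A E C.
F: 0→21, due 72, lateness -51
D: 21→39, due 78, lateness -39
G: 39→53, due 36, lateness 17
B: 53→63, due 59, lateness 4
A: 63→71, due 44, lateness 27
E: 71→77, due 75, lateness 2
C: 77→82, due 37, lateness 45
Maximum = 45.
Difference = 46 − 45 = 1.

1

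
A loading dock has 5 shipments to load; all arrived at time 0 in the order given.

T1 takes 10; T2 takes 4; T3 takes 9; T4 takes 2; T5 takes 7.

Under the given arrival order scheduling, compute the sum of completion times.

104

FIFO (arrival order): T1 T2 T3 T4 T5.
T1: 0→10
T2: 10→14
T3: 14→23
T4: 23→25
T5: 25→32
Sum = 10+14+23+25+32 = 104.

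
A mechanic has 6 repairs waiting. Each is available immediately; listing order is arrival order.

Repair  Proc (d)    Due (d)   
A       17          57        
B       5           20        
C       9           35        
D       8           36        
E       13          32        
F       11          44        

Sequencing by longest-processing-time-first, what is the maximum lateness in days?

43

LPT (decreasing processing time): A E F C D B.
A: 0→17, due 57, lateness -40
E: 17→30, due 32, lateness -2
F: 30→41, due 44, lateness -3
C: 41→50, due 35, lateness 15
D: 50→58, due 36, lateness 22
B: 58→63, due 20, lateness 43
Maximum = 43.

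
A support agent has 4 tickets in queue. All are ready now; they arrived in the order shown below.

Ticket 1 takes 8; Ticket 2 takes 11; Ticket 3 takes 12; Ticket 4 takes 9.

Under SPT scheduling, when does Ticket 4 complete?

SPT (increasing processing time): Ticket 1 Ticket 4 Ticket 2 Ticket 3.
Ticket 1: 0→8
Ticket 4: 8→17

17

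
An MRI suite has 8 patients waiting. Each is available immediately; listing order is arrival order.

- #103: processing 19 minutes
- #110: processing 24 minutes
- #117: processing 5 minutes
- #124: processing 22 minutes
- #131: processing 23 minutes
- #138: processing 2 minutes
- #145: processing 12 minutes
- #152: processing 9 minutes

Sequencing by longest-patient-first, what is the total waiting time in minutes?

551

LPT (decreasing processing time): #110 #131 #124 #103 #145 #152 #117 #138.
#110: waits 0, runs 0→24
#131: waits 24, runs 24→47
#124: waits 47, runs 47→69
#103: waits 69, runs 69→88
#145: waits 88, runs 88→100
#152: waits 100, runs 100→109
#117: waits 109, runs 109→114
#138: waits 114, runs 114→116
Sum = 0+24+47+69+88+100+109+114 = 551.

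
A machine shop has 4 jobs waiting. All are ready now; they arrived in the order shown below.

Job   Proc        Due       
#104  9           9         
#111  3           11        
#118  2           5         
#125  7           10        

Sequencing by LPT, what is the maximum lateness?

LPT (decreasing processing time): #104 #125 #111 #118.
#104: 0→9, due 9, lateness 0
#125: 9→16, due 10, lateness 6
#111: 16→19, due 11, lateness 8
#118: 19→21, due 5, lateness 16
Maximum = 16.

16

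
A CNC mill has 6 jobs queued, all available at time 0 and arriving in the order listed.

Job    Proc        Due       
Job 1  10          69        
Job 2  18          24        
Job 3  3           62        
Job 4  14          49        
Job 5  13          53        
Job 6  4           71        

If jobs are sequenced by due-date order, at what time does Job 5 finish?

EDD (increasing due date): Job 2 Job 4 Job 5 Job 3 Job 1 Job 6.
Job 2: 0→18
Job 4: 18→32
Job 5: 32→45

45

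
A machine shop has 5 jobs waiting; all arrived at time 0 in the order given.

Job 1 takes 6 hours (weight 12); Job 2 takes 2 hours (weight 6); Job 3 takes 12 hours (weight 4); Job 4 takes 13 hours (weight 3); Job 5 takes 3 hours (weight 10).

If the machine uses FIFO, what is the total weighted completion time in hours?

FIFO (arrival order): Job 1 Job 2 Job 3 Job 4 Job 5.
Job 1: finishes 6, weight 12, w·C = 72
Job 2: finishes 8, weight 6, w·C = 48
Job 3: finishes 20, weight 4, w·C = 80
Job 4: finishes 33, weight 3, w·C = 99
Job 5: finishes 36, weight 10, w·C = 360
Sum = 72+48+80+99+360 = 659.

659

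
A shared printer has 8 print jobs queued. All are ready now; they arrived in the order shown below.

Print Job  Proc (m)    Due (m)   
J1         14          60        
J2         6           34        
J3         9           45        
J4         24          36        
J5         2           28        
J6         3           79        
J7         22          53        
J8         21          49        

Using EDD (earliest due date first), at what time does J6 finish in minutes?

EDD (increasing due date): J5 J2 J4 J3 J8 J7 J1 J6.
J5: 0→2
J2: 2→8
J4: 8→32
J3: 32→41
J8: 41→62
J7: 62→84
J1: 84→98
J6: 98→101

101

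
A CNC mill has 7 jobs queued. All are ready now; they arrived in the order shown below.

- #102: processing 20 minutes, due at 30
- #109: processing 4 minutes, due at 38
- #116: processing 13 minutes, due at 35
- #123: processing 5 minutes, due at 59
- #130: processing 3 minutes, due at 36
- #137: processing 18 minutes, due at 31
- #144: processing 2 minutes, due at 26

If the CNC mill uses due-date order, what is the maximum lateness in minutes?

22

EDD (increasing due date): #144 #102 #137 #116 #130 #109 #123.
#144: 0→2, due 26, lateness -24
#102: 2→22, due 30, lateness -8
#137: 22→40, due 31, lateness 9
#116: 40→53, due 35, lateness 18
#130: 53→56, due 36, lateness 20
#109: 56→60, due 38, lateness 22
#123: 60→65, due 59, lateness 6
Maximum = 22.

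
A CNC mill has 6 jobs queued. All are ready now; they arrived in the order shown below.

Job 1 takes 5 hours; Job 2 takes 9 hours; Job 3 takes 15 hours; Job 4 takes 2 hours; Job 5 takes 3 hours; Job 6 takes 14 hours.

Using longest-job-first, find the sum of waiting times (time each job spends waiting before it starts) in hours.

171

LPT (decreasing processing time): Job 3 Job 6 Job 2 Job 1 Job 5 Job 4.
Job 3: waits 0, runs 0→15
Job 6: waits 15, runs 15→29
Job 2: waits 29, runs 29→38
Job 1: waits 38, runs 38→43
Job 5: waits 43, runs 43→46
Job 4: waits 46, runs 46→48
Sum = 0+15+29+38+43+46 = 171.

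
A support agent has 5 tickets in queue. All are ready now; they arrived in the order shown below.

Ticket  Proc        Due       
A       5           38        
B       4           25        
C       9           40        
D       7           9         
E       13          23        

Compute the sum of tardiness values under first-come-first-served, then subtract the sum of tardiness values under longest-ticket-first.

-2

FIFO (arrival order): A B C D E.
A: 0→5, due 38, tardiness 0
B: 5→9, due 25, tardiness 0
C: 9→18, due 40, tardiness 0
D: 18→25, due 9, tardiness 16
E: 25→38, due 23, tardiness 15
Sum = 0+0+0+16+15 = 31.
LPT (decreasing processing time): E C D A B.
E: 0→13, due 23, tardiness 0
C: 13→22, due 40, tardiness 0
D: 22→29, due 9, tardiness 20
A: 29→34, due 38, tardiness 0
B: 34→38, due 25, tardiness 13
Sum = 0+0+20+0+13 = 33.
Difference = 31 − 33 = -2.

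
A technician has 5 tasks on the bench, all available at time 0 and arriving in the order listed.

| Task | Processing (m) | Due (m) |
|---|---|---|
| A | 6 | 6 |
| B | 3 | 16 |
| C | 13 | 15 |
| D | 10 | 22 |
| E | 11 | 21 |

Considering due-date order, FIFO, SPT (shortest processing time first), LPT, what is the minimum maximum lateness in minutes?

EDD (increasing due date): A C B E D.
A: 0→6, due 6, lateness 0
C: 6→19, due 15, lateness 4
B: 19→22, due 16, lateness 6
E: 22→33, due 21, lateness 12
D: 33→43, due 22, lateness 21
Maximum = 21.
FIFO (arrival order): A B C D E.
A: 0→6, due 6, lateness 0
B: 6→9, due 16, lateness -7
C: 9→22, due 15, lateness 7
D: 22→32, due 22, lateness 10
E: 32→43, due 21, lateness 22
Maximum = 22.
SPT (increasing processing time): B A D E C.
B: 0→3, due 16, lateness -13
A: 3→9, due 6, lateness 3
D: 9→19, due 22, lateness -3
E: 19→30, due 21, lateness 9
C: 30→43, due 15, lateness 28
Maximum = 28.
LPT (decreasing processing time): C E D A B.
C: 0→13, due 15, lateness -2
E: 13→24, due 21, lateness 3
D: 24→34, due 22, lateness 12
A: 34→40, due 6, lateness 34
B: 40→43, due 16, lateness 27
Maximum = 34.
EDD 21, FIFO 22, SPT 28, LPT 34 → minimum 21.

21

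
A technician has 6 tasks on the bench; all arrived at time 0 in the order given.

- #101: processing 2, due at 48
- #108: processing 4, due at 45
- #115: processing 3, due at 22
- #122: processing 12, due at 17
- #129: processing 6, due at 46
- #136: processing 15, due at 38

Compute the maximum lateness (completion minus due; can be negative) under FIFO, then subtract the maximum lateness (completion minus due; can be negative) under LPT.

FIFO (arrival order): #101 #108 #115 #122 #129 #136.
#101: 0→2, due 48, lateness -46
#108: 2→6, due 45, lateness -39
#115: 6→9, due 22, lateness -13
#122: 9→21, due 17, lateness 4
#129: 21→27, due 46, lateness -19
#136: 27→42, due 38, lateness 4
Maximum = 4.
LPT (decreasing processing time): #136 #122 #129 #108 #115 #101.
#136: 0→15, due 38, lateness -23
#122: 15→27, due 17, lateness 10
#129: 27→33, due 46, lateness -13
#108: 33→37, due 45, lateness -8
#115: 37→40, due 22, lateness 18
#101: 40→42, due 48, lateness -6
Maximum = 18.
Difference = 4 − 18 = -14.

-14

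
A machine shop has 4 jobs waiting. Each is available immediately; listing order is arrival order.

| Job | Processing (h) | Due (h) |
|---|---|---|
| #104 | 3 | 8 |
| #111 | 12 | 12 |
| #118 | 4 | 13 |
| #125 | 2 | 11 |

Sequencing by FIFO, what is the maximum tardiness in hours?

FIFO (arrival order): #104 #111 #118 #125.
#104: 0→3, due 8, tardiness 0
#111: 3→15, due 12, tardiness 3
#118: 15→19, due 13, tardiness 6
#125: 19→21, due 11, tardiness 10
Maximum = 10.

10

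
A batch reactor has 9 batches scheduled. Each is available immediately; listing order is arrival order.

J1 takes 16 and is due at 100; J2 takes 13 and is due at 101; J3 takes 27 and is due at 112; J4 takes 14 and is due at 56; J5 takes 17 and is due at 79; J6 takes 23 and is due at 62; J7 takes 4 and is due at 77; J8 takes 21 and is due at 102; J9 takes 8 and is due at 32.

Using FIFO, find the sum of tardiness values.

FIFO (arrival order): J1 J2 J3 J4 J5 J6 J7 J8 J9.
J1: 0→16, due 100, tardiness 0
J2: 16→29, due 101, tardiness 0
J3: 29→56, due 112, tardiness 0
J4: 56→70, due 56, tardiness 14
J5: 70→87, due 79, tardiness 8
J6: 87→110, due 62, tardiness 48
J7: 110→114, due 77, tardiness 37
J8: 114→135, due 102, tardiness 33
J9: 135→143, due 32, tardiness 111
Sum = 0+0+0+14+8+48+37+33+111 = 251.

251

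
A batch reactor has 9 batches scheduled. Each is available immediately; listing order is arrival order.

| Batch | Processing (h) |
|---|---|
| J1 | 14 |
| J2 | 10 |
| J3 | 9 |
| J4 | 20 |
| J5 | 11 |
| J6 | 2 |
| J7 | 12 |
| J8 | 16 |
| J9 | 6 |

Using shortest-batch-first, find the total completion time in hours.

386

SPT (increasing processing time): J6 J9 J3 J2 J5 J7 J1 J8 J4.
J6: 0→2
J9: 2→8
J3: 8→17
J2: 17→27
J5: 27→38
J7: 38→50
J1: 50→64
J8: 64→80
J4: 80→100
Sum = 2+8+17+27+38+50+64+80+100 = 386.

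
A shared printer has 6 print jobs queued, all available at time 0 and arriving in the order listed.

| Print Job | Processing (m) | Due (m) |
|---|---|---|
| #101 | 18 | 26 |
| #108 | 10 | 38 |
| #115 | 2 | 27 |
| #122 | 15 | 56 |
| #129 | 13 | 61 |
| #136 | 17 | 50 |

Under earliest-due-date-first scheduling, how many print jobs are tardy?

EDD (increasing due date): #101 #115 #108 #136 #122 #129.
#101: 0→18, due 26, tardiness 0
#115: 18→20, due 27, tardiness 0
#108: 20→30, due 38, tardiness 0
#136: 30→47, due 50, tardiness 0
#122: 47→62, due 56, tardiness 6
#129: 62→75, due 61, tardiness 14
Late print jobs: 2.

2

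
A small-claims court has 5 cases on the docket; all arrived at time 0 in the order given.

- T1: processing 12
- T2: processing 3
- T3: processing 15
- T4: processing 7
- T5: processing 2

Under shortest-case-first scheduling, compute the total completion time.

SPT (increasing processing time): T5 T2 T4 T1 T3.
T5: 0→2
T2: 2→5
T4: 5→12
T1: 12→24
T3: 24→39
Sum = 2+5+12+24+39 = 82.

82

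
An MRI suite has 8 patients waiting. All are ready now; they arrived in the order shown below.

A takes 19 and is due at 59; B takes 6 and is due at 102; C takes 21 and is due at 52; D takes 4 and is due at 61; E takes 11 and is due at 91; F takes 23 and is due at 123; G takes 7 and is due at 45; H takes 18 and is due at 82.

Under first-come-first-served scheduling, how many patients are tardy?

FIFO (arrival order): A B C D E F G H.
A: 0→19, due 59, tardiness 0
B: 19→25, due 102, tardiness 0
C: 25→46, due 52, tardiness 0
D: 46→50, due 61, tardiness 0
E: 50→61, due 91, tardiness 0
F: 61→84, due 123, tardiness 0
G: 84→91, due 45, tardiness 46
H: 91→109, due 82, tardiness 27
Late patients: 2.

2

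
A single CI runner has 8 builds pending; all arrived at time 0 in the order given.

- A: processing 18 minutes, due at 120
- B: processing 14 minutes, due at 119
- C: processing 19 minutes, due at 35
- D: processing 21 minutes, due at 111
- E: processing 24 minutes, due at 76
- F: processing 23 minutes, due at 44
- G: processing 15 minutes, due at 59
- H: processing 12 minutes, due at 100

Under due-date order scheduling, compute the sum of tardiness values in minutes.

43

EDD (increasing due date): C F G E H D B A.
C: 0→19, due 35, tardiness 0
F: 19→42, due 44, tardiness 0
G: 42→57, due 59, tardiness 0
E: 57→81, due 76, tardiness 5
H: 81→93, due 100, tardiness 0
D: 93→114, due 111, tardiness 3
B: 114→128, due 119, tardiness 9
A: 128→146, due 120, tardiness 26
Sum = 0+0+0+5+0+3+9+26 = 43.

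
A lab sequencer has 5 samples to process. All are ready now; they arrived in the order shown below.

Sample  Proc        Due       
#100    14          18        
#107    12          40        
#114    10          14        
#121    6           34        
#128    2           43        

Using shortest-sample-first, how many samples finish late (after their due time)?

SPT (increasing processing time): #128 #121 #114 #107 #100.
#128: 0→2, due 43, tardiness 0
#121: 2→8, due 34, tardiness 0
#114: 8→18, due 14, tardiness 4
#107: 18→30, due 40, tardiness 0
#100: 30→44, due 18, tardiness 26
Late samples: 2.

2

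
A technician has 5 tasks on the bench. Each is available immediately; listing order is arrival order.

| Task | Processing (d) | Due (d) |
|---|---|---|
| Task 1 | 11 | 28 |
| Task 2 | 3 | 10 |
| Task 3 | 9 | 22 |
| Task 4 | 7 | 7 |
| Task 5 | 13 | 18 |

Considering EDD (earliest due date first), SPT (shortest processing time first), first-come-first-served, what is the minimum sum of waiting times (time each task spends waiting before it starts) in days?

62

EDD (increasing due date): Task 4 Task 2 Task 5 Task 3 Task 1.
Task 4: waits 0, runs 0→7
Task 2: waits 7, runs 7→10
Task 5: waits 10, runs 10→23
Task 3: waits 23, runs 23→32
Task 1: waits 32, runs 32→43
Sum = 0+7+10+23+32 = 72.
SPT (increasing processing time): Task 2 Task 4 Task 3 Task 1 Task 5.
Task 2: waits 0, runs 0→3
Task 4: waits 3, runs 3→10
Task 3: waits 10, runs 10→19
Task 1: waits 19, runs 19→30
Task 5: waits 30, runs 30→43
Sum = 0+3+10+19+30 = 62.
FIFO (arrival order): Task 1 Task 2 Task 3 Task 4 Task 5.
Task 1: waits 0, runs 0→11
Task 2: waits 11, runs 11→14
Task 3: waits 14, runs 14→23
Task 4: waits 23, runs 23→30
Task 5: waits 30, runs 30→43
Sum = 0+11+14+23+30 = 78.
EDD 72, SPT 62, FIFO 78 → minimum 62.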